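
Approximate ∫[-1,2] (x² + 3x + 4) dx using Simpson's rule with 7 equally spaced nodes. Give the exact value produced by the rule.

19.5

h = (2 − (-1))/6 = 0.5.
Nodes x₀,…,x₆ = -1, -0.5, 0, 0.5, 1, 1.5, 2.
f(x) = x² + 3x + 4: f₀=2, f₁=2.75, f₂=4, f₃=5.75, f₄=8, f₅=10.75, f₆=14.
(h/3)·[f₀ + 4f₁ + 2f₂ + 4f₃ + 2f₄ + 4f₅ + f₆] = 0.166667·(117) = 19.5.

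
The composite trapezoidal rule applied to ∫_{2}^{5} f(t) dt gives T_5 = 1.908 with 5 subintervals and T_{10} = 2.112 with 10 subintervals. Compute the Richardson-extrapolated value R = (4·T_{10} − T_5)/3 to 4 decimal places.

2.1800

R = (4·T_{10} − T_5) / 3 = (4·2.112 − 1.908)/3 = (6.540)/3 = 2.1800.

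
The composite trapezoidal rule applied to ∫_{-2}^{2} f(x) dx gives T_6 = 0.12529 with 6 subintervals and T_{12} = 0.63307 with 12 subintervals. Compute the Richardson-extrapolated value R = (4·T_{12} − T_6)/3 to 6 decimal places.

R = (4·T_{12} − T_6) / 3 = (4·0.63307 − 0.12529)/3 = (2.40699)/3 = 0.802330.

0.802330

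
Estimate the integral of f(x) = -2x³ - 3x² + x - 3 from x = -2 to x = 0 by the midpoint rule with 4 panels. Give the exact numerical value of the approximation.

-8.125

h = (0 − (-2))/4 = 0.5.
Midpoints m₁,…,m₄ = -1.75, -1.25, -0.75, -0.25.
f(m₁)=-3.21875, f(m₂)=-5.03125, f(m₃)=-4.59375, f(m₄)=-3.40625.
h·[f(m₁) + f(m₂) + f(m₃) + f(m₄)] = 0.5·(-16.25) = -8.125.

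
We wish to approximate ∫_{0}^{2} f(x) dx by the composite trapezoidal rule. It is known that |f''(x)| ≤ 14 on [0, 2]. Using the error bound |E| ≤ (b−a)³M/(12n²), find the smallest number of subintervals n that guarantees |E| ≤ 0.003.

56

Need 112/(12n²) ≤ 0.003.
n² ≥ 112/(12·0.003) = 3111.11 ⇒ n ≥ 55.7773, so the smallest n is 56.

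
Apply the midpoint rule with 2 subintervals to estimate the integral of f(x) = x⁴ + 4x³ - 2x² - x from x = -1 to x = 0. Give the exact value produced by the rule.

h = (0 − (-1))/2 = 0.5.
Midpoints m₁,…,m₂ = -0.75, -0.25.
f(m₁)=-1.74609375, f(m₂)=0.06640625.
h·[f(m₁) + f(m₂)] = 0.5·(-1.6796875) = -0.83984375.

-0.83984375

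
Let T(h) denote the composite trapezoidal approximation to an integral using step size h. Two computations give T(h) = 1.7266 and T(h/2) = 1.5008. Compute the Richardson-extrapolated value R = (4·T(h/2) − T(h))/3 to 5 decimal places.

R = (4·T(h/2) − T(h)) / 3 = (4·1.5008 − 1.7266)/3 = (4.2766)/3 = 1.42553.

1.42553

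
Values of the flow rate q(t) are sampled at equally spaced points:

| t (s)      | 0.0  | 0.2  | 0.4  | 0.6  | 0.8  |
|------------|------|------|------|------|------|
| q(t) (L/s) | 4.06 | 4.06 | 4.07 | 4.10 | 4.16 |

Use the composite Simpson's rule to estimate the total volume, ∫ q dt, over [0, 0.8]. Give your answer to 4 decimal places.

3.2667

h = 0.2, n = 4.
(h/3)·[y₀ + 4y₁ + 2y₂ + 4y₃ + y₄] = 0.066667·(49.00) = 3.2667.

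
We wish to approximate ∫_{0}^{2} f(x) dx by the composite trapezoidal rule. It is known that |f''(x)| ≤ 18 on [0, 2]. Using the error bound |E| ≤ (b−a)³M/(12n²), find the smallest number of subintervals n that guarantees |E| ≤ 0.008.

39

Need 144/(12n²) ≤ 0.008.
n² ≥ 144/(12·0.008) = 1500 ⇒ n ≥ 38.7298, so the smallest n is 39.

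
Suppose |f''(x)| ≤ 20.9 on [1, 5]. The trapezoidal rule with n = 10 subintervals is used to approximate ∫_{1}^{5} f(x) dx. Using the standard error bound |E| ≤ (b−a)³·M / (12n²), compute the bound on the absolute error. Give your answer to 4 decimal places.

|E| ≤ (4)³·20.9 / (12·10²) = 1337.6/1200 = 1.1147.

1.1147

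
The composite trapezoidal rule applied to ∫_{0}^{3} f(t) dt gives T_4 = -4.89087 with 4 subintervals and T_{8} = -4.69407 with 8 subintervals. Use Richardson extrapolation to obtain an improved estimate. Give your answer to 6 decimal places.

-4.628470

R = (4·T_{8} − T_4) / 3 = (4·(-4.69407) − (-4.89087))/3 = (-13.88541)/3 = -4.628470.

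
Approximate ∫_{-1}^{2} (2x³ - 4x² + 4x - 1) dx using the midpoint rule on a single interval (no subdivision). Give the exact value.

M = (b−a)·f(0.5) = 3·(0.25) = 0.75.

0.75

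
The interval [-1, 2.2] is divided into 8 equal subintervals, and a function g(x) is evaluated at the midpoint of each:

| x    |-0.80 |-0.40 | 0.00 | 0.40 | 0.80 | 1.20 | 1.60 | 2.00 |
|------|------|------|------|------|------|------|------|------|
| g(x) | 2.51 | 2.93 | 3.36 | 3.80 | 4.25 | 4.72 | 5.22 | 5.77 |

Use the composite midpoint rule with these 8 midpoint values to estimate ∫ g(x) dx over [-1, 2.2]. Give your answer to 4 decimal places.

13.0240

h = 0.4, n = 8.
h·[y(m₁) + y(m₂) + y(m₃) + y(m₄) + y(m₅) + y(m₆) + y(m₇) + y(m₈)] = 0.4·(32.56) = 13.0240.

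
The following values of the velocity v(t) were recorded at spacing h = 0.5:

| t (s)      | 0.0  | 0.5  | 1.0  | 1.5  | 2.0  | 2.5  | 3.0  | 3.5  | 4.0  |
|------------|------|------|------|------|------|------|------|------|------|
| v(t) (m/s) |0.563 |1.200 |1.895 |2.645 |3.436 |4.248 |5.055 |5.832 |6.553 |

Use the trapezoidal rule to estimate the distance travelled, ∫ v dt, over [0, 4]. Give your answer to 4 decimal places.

h = 0.5, n = 8.
(h/2)·[y₀ + 2y₁ + 2y₂ + 2y₃ + 2y₄ + 2y₅ + 2y₆ + 2y₇ + y₈] = 0.25·(55.738) = 13.9345.

13.9345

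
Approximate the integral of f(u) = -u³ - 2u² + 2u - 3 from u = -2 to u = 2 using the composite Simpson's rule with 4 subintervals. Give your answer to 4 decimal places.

-22.6667

h = (2 − (-2))/4 = 1.
Nodes u₀,…,u₄ = -2, -1, 0, 1, 2.
f(u) = -u³ - 2u² + 2u - 3: f₀=-7, f₁=-6, f₂=-3, f₃=-4, f₄=-15.
(h/3)·[f₀ + 4f₁ + 2f₂ + 4f₃ + f₄] = 0.333333·(-68) = -22.6667.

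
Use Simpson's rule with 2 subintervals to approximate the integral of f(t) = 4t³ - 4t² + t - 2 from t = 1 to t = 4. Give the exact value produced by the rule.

172.5

h = (4 − 1)/2 = 1.5.
Nodes t₀,…,t₂ = 1, 2.5, 4.
f(t) = 4t³ - 4t² + t - 2: f₀=-1, f₁=38, f₂=194.
(h/3)·[f₀ + 4f₁ + f₂] = 0.5·(345) = 172.5.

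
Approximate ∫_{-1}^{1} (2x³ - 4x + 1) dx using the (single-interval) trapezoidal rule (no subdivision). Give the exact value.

2

T = (b−a)/2 · [f(-1) + f(1)] = 1·[3 + (-1)] = 2.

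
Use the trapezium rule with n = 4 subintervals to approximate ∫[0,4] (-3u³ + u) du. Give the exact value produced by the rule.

h = (4 − 0)/4 = 1.
Nodes u₀,…,u₄ = 0, 1, 2, 3, 4.
f(u) = -3u³ + u: f₀=0, f₁=-2, f₂=-22, f₃=-78, f₄=-188.
(h/2)·[f₀ + 2f₁ + 2f₂ + 2f₃ + f₄] = 0.5·(-392) = -196.

-196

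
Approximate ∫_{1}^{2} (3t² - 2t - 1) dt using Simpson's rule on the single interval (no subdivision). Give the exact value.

3

S = (b−a)/6 · [f(1) + 4f(1.5) + f(2)] = 0.166667·[0 + 4·2.75 + 7] = 3.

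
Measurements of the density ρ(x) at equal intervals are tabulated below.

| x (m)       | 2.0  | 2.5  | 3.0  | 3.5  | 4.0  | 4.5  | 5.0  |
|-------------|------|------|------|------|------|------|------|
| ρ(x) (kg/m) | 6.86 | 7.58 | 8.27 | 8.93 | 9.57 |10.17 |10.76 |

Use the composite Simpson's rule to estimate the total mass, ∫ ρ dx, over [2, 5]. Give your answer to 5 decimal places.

26.67000

h = 0.5, n = 6.
(h/3)·[y₀ + 4y₁ + 2y₂ + 4y₃ + 2y₄ + 4y₅ + y₆] = 0.166667·(160.02) = 26.67000.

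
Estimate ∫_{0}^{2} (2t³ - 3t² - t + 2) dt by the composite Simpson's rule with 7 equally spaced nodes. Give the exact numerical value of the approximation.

2

h = (2 − 0)/6 = 0.333333.
Nodes t₀,…,t₆ = 0, 0.333333, 0.666667, 1, 1.333333, 1.666667, 2.
f(t) = 2t³ - 3t² - t + 2: f₀=2, f₁=1.407407, f₂=0.592593, f₃=0, f₄=0.074074, f₅=1.259259, f₆=4.
(h/3)·[f₀ + 4f₁ + 2f₂ + 4f₃ + 2f₄ + 4f₅ + f₆] = 0.111111·(18) = 2.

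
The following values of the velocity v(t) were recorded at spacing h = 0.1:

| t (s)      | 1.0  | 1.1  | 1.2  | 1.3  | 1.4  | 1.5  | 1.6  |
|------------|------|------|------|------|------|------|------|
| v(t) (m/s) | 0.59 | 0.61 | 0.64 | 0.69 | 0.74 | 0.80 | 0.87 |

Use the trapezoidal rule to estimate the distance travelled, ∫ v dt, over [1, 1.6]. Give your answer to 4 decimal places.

h = 0.1, n = 6.
(h/2)·[y₀ + 2y₁ + 2y₂ + 2y₃ + 2y₄ + 2y₅ + y₆] = 0.05·(8.42) = 0.4210.

0.4210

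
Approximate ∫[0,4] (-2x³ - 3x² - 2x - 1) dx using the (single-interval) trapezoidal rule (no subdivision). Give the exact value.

-372

T = (b−a)/2 · [f(0) + f(4)] = 2·[(-1) + (-185)] = -372.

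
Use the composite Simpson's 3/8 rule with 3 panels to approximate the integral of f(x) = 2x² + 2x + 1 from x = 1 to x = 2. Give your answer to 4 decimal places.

8.6667

h = (2 − 1)/3 = 0.333333.
Nodes x₀,…,x₃ = 1, 1.333333, 1.666667, 2.
f(x) = 2x² + 2x + 1: f₀=5, f₁=7.222222, f₂=9.888889, f₃=13.
(3h/8)·[f₀ + 3f₁ + 3f₂ + f₃] = 0.125·(69.333333) = 8.6667.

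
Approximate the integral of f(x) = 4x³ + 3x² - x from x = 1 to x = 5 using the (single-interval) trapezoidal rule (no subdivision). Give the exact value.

T = (b−a)/2 · [f(1) + f(5)] = 2·[6 + 570] = 1152.

1152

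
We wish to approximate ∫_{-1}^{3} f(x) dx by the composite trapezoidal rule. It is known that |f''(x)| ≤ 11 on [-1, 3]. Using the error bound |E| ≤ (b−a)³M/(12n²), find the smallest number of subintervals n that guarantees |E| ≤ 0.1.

25

Need 704/(12n²) ≤ 0.1.
n² ≥ 704/(12·0.1) = 586.667 ⇒ n ≥ 24.2212, so the smallest n is 25.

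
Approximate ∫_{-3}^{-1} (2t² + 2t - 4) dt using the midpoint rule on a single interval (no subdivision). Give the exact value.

M = (b−a)·f(-2) = 2·(0) = 0.

0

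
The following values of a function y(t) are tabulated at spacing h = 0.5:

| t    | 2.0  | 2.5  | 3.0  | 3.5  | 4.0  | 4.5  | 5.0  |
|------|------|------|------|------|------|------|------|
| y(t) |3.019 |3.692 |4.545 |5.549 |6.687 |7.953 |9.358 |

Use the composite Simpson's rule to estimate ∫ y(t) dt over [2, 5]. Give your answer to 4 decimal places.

17.2695

h = 0.5, n = 6.
(h/3)·[y₀ + 4y₁ + 2y₂ + 4y₃ + 2y₄ + 4y₅ + y₆] = 0.166667·(103.617) = 17.2695.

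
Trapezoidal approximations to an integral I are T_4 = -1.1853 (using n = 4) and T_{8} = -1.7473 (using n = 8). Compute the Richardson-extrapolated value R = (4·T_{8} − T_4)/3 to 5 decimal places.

-1.93463

R = (4·T_{8} − T_4) / 3 = (4·(-1.7473) − (-1.1853))/3 = (-5.8039)/3 = -1.93463.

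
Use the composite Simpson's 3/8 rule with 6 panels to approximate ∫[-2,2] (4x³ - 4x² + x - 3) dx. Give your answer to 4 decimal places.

h = (2 − (-2))/6 = 0.666667.
Nodes x₀,…,x₆ = -2, -1.333333, -0.666667, 0, 0.666667, 1.333333, 2.
f(x) = 4x³ - 4x² + x - 3: f₀=-53, f₁=-20.925926, f₂=-6.629630, f₃=-3, f₄=-2.925926, f₅=0.703704, f₆=15.
(3h/8)·[f₀ + 3f₁ + 3f₂ + 2f₃ + 3f₄ + 3f₅ + f₆] = 0.25·(-133.333333) = -33.3333.

-33.3333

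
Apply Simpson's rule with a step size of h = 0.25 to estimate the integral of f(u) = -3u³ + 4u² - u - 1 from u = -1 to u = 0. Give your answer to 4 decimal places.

h = (0 − (-1))/4 = 0.25.
Nodes u₀,…,u₄ = -1, -0.75, -0.5, -0.25, 0.
f(u) = -3u³ + 4u² - u - 1: f₀=7, f₁=3.265625, f₂=0.875, f₃=-0.453125, f₄=-1.
(h/3)·[f₀ + 4f₁ + 2f₂ + 4f₃ + f₄] = 0.083333·(19) = 1.5833.

1.5833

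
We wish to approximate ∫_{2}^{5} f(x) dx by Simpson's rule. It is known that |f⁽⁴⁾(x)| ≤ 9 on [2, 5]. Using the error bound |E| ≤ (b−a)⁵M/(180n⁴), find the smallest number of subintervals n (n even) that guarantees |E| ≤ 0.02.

Need 2187/(180n⁴) ≤ 0.02.
n⁴ ≥ 2187/(180·0.02) = 607.5 ⇒ n ≥ 4.9646, so the smallest even n is 6. (n must be even for Simpson's rule.)

6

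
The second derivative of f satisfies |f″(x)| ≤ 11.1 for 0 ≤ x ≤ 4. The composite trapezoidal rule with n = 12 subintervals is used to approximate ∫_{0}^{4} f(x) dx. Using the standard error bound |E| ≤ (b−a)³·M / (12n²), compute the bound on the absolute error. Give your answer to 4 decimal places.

|E| ≤ (4)³·11.1 / (12·12²) = 710.4/1728 = 0.4111.

0.4111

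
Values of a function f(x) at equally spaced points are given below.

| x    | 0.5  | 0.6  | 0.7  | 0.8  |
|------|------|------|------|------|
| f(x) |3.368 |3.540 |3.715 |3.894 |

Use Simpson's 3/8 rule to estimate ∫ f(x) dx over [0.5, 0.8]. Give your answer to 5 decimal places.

1.08851

h = 0.1, n = 3.
(3h/8)·[y₀ + 3y₁ + 3y₂ + y₃] = 0.0375·(29.027) = 1.08851.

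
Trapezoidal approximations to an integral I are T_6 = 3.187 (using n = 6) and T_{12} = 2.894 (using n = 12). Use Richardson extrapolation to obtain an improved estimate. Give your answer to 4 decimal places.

2.7963

R = (4·T_{12} − T_6) / 3 = (4·2.894 − 3.187)/3 = (8.389)/3 = 2.7963.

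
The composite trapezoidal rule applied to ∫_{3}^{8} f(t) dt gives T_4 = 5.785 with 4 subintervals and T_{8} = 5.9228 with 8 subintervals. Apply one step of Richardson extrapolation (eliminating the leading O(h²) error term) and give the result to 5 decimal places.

5.96873

R = (4·T_{8} − T_4) / 3 = (4·5.9228 − 5.785)/3 = (17.9062)/3 = 5.96873.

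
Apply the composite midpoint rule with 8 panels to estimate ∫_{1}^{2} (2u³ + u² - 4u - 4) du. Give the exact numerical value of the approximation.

-0.1796875

h = (2 − 1)/8 = 0.125.
Midpoints m₁,…,m₈ = 1.0625, 1.1875, 1.3125, 1.4375, 1.5625, 1.6875, 1.8125, 1.9375.
f(m₁)=-4.72216796875, f(m₂)=-3.99072265625, f(m₃)=-3.00537109375, f(m₄)=-1.74267578125, f(m₅)=-0.17919921875, f(m₆)=1.70849609375, f(m₇)=3.94384765625, f(m₈)=6.55029296875.
h·[f(m₁) + f(m₂) + f(m₃) + f(m₄) + f(m₅) + f(m₆) + f(m₇) + f(m₈)] = 0.125·(-1.4375) = -0.1796875.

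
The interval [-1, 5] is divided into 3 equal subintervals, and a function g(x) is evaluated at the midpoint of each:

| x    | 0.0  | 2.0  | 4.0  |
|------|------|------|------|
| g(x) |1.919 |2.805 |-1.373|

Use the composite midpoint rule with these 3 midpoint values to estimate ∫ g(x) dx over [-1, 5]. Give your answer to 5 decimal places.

h = 2, n = 3.
h·[y(m₁) + y(m₂) + y(m₃)] = 2·(3.351) = 6.70200.

6.70200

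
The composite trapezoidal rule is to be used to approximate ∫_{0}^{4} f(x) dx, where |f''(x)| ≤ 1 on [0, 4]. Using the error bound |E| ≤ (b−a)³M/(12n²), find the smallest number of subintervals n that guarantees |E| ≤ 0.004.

37

Need 64/(12n²) ≤ 0.004.
n² ≥ 64/(12·0.004) = 1333.33 ⇒ n ≥ 36.5148, so the smallest n is 37.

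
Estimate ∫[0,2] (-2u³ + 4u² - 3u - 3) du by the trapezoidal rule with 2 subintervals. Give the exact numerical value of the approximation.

-10

h = (2 − 0)/2 = 1.
Nodes u₀,…,u₂ = 0, 1, 2.
f(u) = -2u³ + 4u² - 3u - 3: f₀=-3, f₁=-4, f₂=-9.
(h/2)·[f₀ + 2f₁ + f₂] = 0.5·(-20) = -10.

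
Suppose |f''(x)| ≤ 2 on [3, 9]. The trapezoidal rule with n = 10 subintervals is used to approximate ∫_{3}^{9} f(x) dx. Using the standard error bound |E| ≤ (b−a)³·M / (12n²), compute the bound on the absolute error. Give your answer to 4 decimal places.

|E| ≤ (6)³·2 / (12·10²) = 432/1200 = 0.3600.

0.3600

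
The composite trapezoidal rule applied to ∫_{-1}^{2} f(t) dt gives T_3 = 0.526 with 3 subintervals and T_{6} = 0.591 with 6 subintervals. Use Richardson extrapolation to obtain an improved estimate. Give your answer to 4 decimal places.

R = (4·T_{6} − T_3) / 3 = (4·0.591 − 0.526)/3 = (1.838)/3 = 0.6127.

0.6127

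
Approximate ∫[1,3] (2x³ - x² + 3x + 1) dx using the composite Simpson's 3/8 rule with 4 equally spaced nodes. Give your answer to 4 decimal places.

h = (3 − 1)/3 = 0.666667.
Nodes x₀,…,x₃ = 1, 1.666667, 2.333333, 3.
f(x) = 2x³ - x² + 3x + 1: f₀=5, f₁=12.481481, f₂=27.962963, f₃=55.
(3h/8)·[f₀ + 3f₁ + 3f₂ + f₃] = 0.25·(181.333333) = 45.3333.

45.3333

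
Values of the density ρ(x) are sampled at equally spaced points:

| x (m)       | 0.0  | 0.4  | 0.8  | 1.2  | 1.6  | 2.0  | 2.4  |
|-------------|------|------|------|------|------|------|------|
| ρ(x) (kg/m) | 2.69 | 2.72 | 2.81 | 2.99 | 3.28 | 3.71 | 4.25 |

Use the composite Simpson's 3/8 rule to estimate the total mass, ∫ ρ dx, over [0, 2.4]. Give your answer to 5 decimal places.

h = 0.4, n = 6.
(3h/8)·[y₀ + 3y₁ + 3y₂ + 2y₃ + 3y₄ + 3y₅ + y₆] = 0.15·(50.48) = 7.57200.

7.57200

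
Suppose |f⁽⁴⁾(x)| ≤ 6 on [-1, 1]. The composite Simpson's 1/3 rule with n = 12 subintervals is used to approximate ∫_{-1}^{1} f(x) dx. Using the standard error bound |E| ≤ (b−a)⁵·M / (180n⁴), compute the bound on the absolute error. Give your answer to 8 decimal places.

|E| ≤ (2)⁵·6 / (180·12⁴) = 192/3732480 = 0.00005144.

0.00005144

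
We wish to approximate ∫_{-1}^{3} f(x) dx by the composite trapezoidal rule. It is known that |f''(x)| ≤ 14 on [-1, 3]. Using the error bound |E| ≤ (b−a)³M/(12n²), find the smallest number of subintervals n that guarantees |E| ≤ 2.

7

Need 896/(12n²) ≤ 2.
n² ≥ 896/(12·2) = 37.3333 ⇒ n ≥ 6.1101, so the smallest n is 7.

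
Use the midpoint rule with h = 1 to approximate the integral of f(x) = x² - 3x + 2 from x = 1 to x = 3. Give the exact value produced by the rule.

h = (3 − 1)/2 = 1.
Midpoints m₁,…,m₂ = 1.5, 2.5.
f(m₁)=-0.25, f(m₂)=0.75.
h·[f(m₁) + f(m₂)] = 1·(0.5) = 0.5.

0.5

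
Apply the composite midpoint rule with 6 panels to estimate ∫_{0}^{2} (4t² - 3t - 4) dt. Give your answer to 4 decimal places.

h = (2 − 0)/6 = 0.333333.
Midpoints m₁,…,m₆ = 0.166667, 0.5, 0.833333, 1.166667, 1.5, 1.833333.
f(m₁)=-4.388889, f(m₂)=-4.5, f(m₃)=-3.722222, f(m₄)=-2.055556, f(m₅)=0.5, f(m₆)=3.944444.
h·[f(m₁) + f(m₂) + f(m₃) + f(m₄) + f(m₅) + f(m₆)] = 0.333333·(-10.222222) = -3.4074.

-3.4074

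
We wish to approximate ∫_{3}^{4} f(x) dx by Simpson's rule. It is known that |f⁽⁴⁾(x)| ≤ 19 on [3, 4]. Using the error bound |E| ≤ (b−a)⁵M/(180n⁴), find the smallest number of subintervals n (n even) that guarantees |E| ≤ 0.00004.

8

Need 19/(180n⁴) ≤ 0.00004.
n⁴ ≥ 19/(180·0.00004) = 2638.89 ⇒ n ≥ 7.1673, so the smallest even n is 8. (n must be even for Simpson's rule.)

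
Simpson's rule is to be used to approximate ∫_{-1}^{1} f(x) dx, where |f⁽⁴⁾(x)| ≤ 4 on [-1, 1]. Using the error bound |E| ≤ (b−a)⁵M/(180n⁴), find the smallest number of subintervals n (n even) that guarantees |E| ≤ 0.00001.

18

Need 128/(180n⁴) ≤ 0.00001.
n⁴ ≥ 128/(180·0.00001) = 71111.1 ⇒ n ≥ 16.3299, so the smallest even n is 18. (n must be even for Simpson's rule.)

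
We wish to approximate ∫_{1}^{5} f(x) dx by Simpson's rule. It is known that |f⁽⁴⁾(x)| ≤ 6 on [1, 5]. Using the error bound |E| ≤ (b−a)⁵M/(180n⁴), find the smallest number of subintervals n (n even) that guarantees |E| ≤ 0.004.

10

Need 6144/(180n⁴) ≤ 0.004.
n⁴ ≥ 6144/(180·0.004) = 8533.33 ⇒ n ≥ 9.6112, so the smallest even n is 10. (n must be even for Simpson's rule.)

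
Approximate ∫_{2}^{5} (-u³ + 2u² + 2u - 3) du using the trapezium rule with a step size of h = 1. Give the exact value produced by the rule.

h = (5 − 2)/3 = 1.
Nodes u₀,…,u₃ = 2, 3, 4, 5.
f(u) = -u³ + 2u² + 2u - 3: f₀=1, f₁=-6, f₂=-27, f₃=-68.
(h/2)·[f₀ + 2f₁ + 2f₂ + f₃] = 0.5·(-133) = -66.5.

-66.5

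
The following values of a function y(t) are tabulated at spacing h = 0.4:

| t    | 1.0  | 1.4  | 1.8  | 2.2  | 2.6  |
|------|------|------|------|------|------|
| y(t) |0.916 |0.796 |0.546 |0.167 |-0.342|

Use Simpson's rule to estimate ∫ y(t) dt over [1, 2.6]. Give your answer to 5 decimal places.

h = 0.4, n = 4.
(h/3)·[y₀ + 4y₁ + 2y₂ + 4y₃ + y₄] = 0.133333·(5.518) = 0.73573.

0.73573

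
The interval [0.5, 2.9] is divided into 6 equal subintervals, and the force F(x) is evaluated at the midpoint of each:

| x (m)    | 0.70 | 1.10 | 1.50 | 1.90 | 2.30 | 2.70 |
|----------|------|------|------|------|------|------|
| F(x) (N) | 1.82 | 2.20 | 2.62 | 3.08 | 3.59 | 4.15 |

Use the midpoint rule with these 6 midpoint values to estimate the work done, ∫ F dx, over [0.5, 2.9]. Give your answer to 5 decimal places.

6.98400

h = 0.4, n = 6.
h·[y(m₁) + y(m₂) + y(m₃) + y(m₄) + y(m₅) + y(m₆)] = 0.4·(17.46) = 6.98400.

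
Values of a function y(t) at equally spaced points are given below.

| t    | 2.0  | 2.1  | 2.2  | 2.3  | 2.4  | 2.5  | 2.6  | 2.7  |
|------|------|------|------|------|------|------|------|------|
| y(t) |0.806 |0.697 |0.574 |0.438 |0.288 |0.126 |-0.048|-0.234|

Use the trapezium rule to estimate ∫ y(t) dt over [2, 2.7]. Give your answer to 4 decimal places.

0.2361

h = 0.1, n = 7.
(h/2)·[y₀ + 2y₁ + 2y₂ + 2y₃ + 2y₄ + 2y₅ + 2y₆ + y₇] = 0.05·(4.722) = 0.2361.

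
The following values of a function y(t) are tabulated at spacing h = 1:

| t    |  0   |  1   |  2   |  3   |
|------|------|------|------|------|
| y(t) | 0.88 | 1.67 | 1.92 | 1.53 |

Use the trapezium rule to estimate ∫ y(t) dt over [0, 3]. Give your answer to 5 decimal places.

4.79500

h = 1, n = 3.
(h/2)·[y₀ + 2y₁ + 2y₂ + y₃] = 0.5·(9.59) = 4.79500.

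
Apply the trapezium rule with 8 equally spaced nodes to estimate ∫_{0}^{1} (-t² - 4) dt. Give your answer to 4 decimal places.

-4.3367

h = (1 − 0)/7 = 0.142857.
Nodes t₀,…,t₇ = 0, 0.142857, 0.285714, 0.428571, 0.571429, 0.714286, 0.857143, 1.
f(t) = -t² - 4: f₀=-4, f₁=-4.020408, f₂=-4.081633, f₃=-4.183673, f₄=-4.326531, f₅=-4.510204, f₆=-4.734694, f₇=-5.
(h/2)·[f₀ + 2f₁ + 2f₂ + 2f₃ + 2f₄ + 2f₅ + 2f₆ + f₇] = 0.071429·(-60.714286) = -4.3367.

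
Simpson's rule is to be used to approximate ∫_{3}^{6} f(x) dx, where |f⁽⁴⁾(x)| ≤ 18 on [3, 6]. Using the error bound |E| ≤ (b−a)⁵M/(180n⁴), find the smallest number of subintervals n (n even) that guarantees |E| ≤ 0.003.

10

Need 4374/(180n⁴) ≤ 0.003.
n⁴ ≥ 4374/(180·0.003) = 8100 ⇒ n ≥ 9.4868, so the smallest even n is 10. (n must be even for Simpson's rule.)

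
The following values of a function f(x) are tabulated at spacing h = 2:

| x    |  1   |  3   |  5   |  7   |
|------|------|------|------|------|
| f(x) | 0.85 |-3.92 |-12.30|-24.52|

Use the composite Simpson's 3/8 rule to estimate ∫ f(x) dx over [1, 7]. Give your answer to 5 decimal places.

-54.24750

h = 2, n = 3.
(3h/8)·[y₀ + 3y₁ + 3y₂ + y₃] = 0.75·(-72.33) = -54.24750.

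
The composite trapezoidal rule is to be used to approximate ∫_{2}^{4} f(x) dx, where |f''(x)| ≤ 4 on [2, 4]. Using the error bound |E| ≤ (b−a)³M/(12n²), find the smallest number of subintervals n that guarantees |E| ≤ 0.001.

Need 32/(12n²) ≤ 0.001.
n² ≥ 32/(12·0.001) = 2666.67 ⇒ n ≥ 51.6398, so the smallest n is 52.

52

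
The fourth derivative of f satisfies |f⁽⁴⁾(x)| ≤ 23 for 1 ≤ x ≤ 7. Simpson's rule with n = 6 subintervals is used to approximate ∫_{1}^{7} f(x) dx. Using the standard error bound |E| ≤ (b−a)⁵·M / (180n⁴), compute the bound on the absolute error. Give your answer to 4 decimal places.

0.7667

|E| ≤ (6)⁵·23 / (180·6⁴) = 178848/233280 = 0.7667.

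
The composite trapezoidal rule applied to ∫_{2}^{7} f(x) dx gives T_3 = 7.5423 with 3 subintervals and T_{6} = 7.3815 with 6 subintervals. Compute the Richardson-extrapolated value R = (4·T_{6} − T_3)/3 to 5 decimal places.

R = (4·T_{6} − T_3) / 3 = (4·7.3815 − 7.5423)/3 = (21.9837)/3 = 7.32790.

7.32790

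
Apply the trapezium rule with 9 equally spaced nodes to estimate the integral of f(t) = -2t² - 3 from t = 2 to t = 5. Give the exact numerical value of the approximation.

h = (5 − 2)/8 = 0.375.
Nodes t₀,…,t₈ = 2, 2.375, 2.75, 3.125, 3.5, 3.875, 4.25, 4.625, 5.
f(t) = -2t² - 3: f₀=-11, f₁=-14.28125, f₂=-18.125, f₃=-22.53125, f₄=-27.5, f₅=-33.03125, f₆=-39.125, f₇=-45.78125, f₈=-53.
(h/2)·[f₀ + 2f₁ + 2f₂ + 2f₃ + 2f₄ + 2f₅ + 2f₆ + 2f₇ + f₈] = 0.1875·(-464.75) = -87.140625.

-87.140625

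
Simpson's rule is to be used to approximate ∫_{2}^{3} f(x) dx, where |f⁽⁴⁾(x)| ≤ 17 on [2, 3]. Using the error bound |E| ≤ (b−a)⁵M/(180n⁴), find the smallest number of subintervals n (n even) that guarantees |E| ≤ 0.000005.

12

Need 17/(180n⁴) ≤ 0.000005.
n⁴ ≥ 17/(180·0.000005) = 18888.9 ⇒ n ≥ 11.7233, so the smallest even n is 12. (n must be even for Simpson's rule.)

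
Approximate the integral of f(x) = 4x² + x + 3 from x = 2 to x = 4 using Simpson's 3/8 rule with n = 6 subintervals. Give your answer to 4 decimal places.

h = (4 − 2)/6 = 0.333333.
Nodes x₀,…,x₆ = 2, 2.333333, 2.666667, 3, 3.333333, 3.666667, 4.
f(x) = 4x² + x + 3: f₀=21, f₁=27.111111, f₂=34.111111, f₃=42, f₄=50.777778, f₅=60.444444, f₆=71.
(3h/8)·[f₀ + 3f₁ + 3f₂ + 2f₃ + 3f₄ + 3f₅ + f₆] = 0.125·(693.333333) = 86.6667.

86.6667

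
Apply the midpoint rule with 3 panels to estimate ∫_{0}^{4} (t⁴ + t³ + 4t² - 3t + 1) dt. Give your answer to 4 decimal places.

h = (4 − 0)/3 = 1.333333.
Midpoints m₁,…,m₃ = 0.666667, 2, 3.333333.
f(m₁)=1.271605, f(m₂)=35, f(m₃)=195.938272.
h·[f(m₁) + f(m₂) + f(m₃)] = 1.333333·(232.209877) = 309.6132.

309.6132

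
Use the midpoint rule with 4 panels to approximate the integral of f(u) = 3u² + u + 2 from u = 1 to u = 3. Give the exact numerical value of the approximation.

33.875

h = (3 − 1)/4 = 0.5.
Midpoints m₁,…,m₄ = 1.25, 1.75, 2.25, 2.75.
f(m₁)=7.9375, f(m₂)=12.9375, f(m₃)=19.4375, f(m₄)=27.4375.
h·[f(m₁) + f(m₂) + f(m₃) + f(m₄)] = 0.5·(67.75) = 33.875.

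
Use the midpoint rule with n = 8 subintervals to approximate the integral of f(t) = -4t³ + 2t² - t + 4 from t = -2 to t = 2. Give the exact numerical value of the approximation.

26.5

h = (2 − (-2))/8 = 0.5.
Midpoints m₁,…,m₈ = -1.75, -1.25, -0.75, -0.25, 0.25, 0.75, 1.25, 1.75.
f(m₁)=33.3125, f(m₂)=16.1875, f(m₃)=7.5625, f(m₄)=4.4375, f(m₅)=3.8125, f(m₆)=2.6875, f(m₇)=-1.9375, f(m₈)=-13.0625.
h·[f(m₁) + f(m₂) + f(m₃) + f(m₄) + f(m₅) + f(m₆) + f(m₇) + f(m₈)] = 0.5·(53) = 26.5.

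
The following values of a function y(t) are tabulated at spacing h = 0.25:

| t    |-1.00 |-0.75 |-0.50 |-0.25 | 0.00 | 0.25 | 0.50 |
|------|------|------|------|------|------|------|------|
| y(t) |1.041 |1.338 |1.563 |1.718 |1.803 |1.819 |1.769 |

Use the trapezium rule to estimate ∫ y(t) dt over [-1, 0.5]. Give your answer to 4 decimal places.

h = 0.25, n = 6.
(h/2)·[y₀ + 2y₁ + 2y₂ + 2y₃ + 2y₄ + 2y₅ + y₆] = 0.125·(19.292) = 2.4115.

2.4115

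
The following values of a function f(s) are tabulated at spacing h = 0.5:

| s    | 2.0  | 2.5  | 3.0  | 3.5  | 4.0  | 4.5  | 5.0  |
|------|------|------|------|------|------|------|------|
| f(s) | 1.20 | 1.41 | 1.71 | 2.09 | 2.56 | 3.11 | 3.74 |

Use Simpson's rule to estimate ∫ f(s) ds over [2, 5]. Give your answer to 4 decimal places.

h = 0.5, n = 6.
(h/3)·[y₀ + 4y₁ + 2y₂ + 4y₃ + 2y₄ + 4y₅ + y₆] = 0.166667·(39.92) = 6.6533.

6.6533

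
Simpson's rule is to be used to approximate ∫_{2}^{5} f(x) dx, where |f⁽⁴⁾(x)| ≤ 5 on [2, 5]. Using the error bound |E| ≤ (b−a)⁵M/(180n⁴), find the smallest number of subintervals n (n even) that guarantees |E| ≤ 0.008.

Need 1215/(180n⁴) ≤ 0.008.
n⁴ ≥ 1215/(180·0.008) = 843.75 ⇒ n ≥ 5.3896, so the smallest even n is 6. (n must be even for Simpson's rule.)

6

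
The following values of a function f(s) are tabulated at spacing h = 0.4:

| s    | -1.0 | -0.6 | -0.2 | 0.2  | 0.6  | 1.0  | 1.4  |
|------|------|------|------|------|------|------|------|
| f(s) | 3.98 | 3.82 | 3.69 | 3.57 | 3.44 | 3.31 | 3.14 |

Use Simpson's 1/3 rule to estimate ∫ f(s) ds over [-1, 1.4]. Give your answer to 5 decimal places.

8.55733

h = 0.4, n = 6.
(h/3)·[y₀ + 4y₁ + 2y₂ + 4y₃ + 2y₄ + 4y₅ + y₆] = 0.133333·(64.18) = 8.55733.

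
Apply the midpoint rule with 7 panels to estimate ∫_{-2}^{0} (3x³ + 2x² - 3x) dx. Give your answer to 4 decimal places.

h = (0 − (-2))/7 = 0.285714.
Midpoints m₁,…,m₇ = -1.857143, -1.571429, -1.285714, -1, -0.714286, -0.428571, -0.142857.
f(m₁)=-6.746356, f(m₂)=-1.988338, f(m₃)=0.787172, f(m₄)=2, f(m₅)=2.069971, f(m₆)=1.416910, f(m₇)=0.460641.
h·[f(m₁) + f(m₂) + f(m₃) + f(m₄) + f(m₅) + f(m₆) + f(m₇)] = 0.285714·(-2) = -0.5714.

-0.5714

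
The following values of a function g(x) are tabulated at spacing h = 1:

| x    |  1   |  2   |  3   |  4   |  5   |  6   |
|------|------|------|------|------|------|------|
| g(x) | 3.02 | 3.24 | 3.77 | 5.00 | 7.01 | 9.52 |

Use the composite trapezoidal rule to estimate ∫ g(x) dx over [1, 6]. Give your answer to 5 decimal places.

h = 1, n = 5.
(h/2)·[y₀ + 2y₁ + 2y₂ + 2y₃ + 2y₄ + y₅] = 0.5·(50.58) = 25.29000.

25.29000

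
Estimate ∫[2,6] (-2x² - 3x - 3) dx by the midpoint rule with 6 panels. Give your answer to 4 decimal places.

-198.3704

h = (6 − 2)/6 = 0.666667.
Midpoints m₁,…,m₆ = 2.333333, 3, 3.666667, 4.333333, 5, 5.666667.
f(m₁)=-20.888889, f(m₂)=-30, f(m₃)=-40.888889, f(m₄)=-53.555556, f(m₅)=-68, f(m₆)=-84.222222.
h·[f(m₁) + f(m₂) + f(m₃) + f(m₄) + f(m₅) + f(m₆)] = 0.666667·(-297.555556) = -198.3704.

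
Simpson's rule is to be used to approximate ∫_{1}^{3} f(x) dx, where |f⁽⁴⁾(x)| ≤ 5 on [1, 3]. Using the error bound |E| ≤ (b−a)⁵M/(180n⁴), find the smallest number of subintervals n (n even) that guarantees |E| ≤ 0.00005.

12

Need 160/(180n⁴) ≤ 0.00005.
n⁴ ≥ 160/(180·0.00005) = 17777.8 ⇒ n ≥ 11.5470, so the smallest even n is 12. (n must be even for Simpson's rule.)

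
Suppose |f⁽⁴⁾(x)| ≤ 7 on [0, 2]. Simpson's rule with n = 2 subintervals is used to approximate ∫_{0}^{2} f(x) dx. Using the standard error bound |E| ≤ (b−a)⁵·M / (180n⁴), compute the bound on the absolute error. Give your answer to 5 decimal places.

0.07778

|E| ≤ (2)⁵·7 / (180·2⁴) = 224/2880 = 0.07778.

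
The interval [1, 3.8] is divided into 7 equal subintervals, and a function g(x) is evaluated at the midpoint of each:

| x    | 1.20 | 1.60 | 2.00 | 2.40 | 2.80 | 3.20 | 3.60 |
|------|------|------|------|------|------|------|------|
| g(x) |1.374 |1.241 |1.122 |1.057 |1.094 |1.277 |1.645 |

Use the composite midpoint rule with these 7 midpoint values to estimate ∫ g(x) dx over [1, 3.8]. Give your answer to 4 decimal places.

3.5240

h = 0.4, n = 7.
h·[y(m₁) + y(m₂) + y(m₃) + y(m₄) + y(m₅) + y(m₆) + y(m₇)] = 0.4·(8.810) = 3.5240.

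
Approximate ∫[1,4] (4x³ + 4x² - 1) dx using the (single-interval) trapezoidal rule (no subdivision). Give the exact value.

489

T = (b−a)/2 · [f(1) + f(4)] = 1.5·[7 + 319] = 489.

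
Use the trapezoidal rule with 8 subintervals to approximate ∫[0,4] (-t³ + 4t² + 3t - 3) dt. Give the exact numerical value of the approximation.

h = (4 − 0)/8 = 0.5.
Nodes t₀,…,t₈ = 0, 0.5, 1, 1.5, 2, 2.5, 3, 3.5, 4.
f(t) = -t³ + 4t² + 3t - 3: f₀=-3, f₁=-0.625, f₂=3, f₃=7.125, f₄=11, f₅=13.875, f₆=15, f₇=13.625, f₈=9.
(h/2)·[f₀ + 2f₁ + 2f₂ + 2f₃ + 2f₄ + 2f₅ + 2f₆ + 2f₇ + f₈] = 0.25·(132) = 33.

33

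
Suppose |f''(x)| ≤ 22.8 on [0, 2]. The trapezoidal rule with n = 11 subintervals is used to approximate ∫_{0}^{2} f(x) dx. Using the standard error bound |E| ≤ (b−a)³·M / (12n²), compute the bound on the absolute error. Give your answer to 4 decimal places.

|E| ≤ (2)³·22.8 / (12·11²) = 182.4/1452 = 0.1256.

0.1256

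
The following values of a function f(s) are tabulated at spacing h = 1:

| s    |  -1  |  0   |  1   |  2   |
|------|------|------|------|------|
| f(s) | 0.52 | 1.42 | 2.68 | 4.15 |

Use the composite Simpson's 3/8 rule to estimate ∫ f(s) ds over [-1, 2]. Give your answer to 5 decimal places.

6.36375

h = 1, n = 3.
(3h/8)·[y₀ + 3y₁ + 3y₂ + y₃] = 0.375·(16.97) = 6.36375.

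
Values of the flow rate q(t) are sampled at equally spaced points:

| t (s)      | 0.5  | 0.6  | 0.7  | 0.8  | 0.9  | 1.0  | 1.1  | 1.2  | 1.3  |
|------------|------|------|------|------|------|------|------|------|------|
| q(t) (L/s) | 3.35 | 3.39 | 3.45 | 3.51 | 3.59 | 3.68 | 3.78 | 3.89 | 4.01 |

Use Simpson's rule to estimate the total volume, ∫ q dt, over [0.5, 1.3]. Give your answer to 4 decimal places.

h = 0.1, n = 8.
(h/3)·[y₀ + 4y₁ + 2y₂ + 4y₃ + 2y₄ + 4y₅ + 2y₆ + 4y₇ + y₈] = 0.033333·(86.88) = 2.8960.

2.8960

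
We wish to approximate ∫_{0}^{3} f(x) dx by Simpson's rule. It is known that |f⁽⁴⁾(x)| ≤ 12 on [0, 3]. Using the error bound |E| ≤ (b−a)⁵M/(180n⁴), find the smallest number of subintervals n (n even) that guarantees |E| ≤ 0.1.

Need 2916/(180n⁴) ≤ 0.1.
n⁴ ≥ 2916/(180·0.1) = 162 ⇒ n ≥ 3.5676, so the smallest even n is 4. (n must be even for Simpson's rule.)

4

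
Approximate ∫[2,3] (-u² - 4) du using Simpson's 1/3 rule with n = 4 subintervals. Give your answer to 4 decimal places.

h = (3 − 2)/4 = 0.25.
Nodes u₀,…,u₄ = 2, 2.25, 2.5, 2.75, 3.
f(u) = -u² - 4: f₀=-8, f₁=-9.0625, f₂=-10.25, f₃=-11.5625, f₄=-13.
(h/3)·[f₀ + 4f₁ + 2f₂ + 4f₃ + f₄] = 0.083333·(-124) = -10.3333.

-10.3333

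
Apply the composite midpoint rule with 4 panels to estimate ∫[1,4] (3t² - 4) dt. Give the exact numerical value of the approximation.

h = (4 − 1)/4 = 0.75.
Midpoints m₁,…,m₄ = 1.375, 2.125, 2.875, 3.625.
f(m₁)=1.671875, f(m₂)=9.546875, f(m₃)=20.796875, f(m₄)=35.421875.
h·[f(m₁) + f(m₂) + f(m₃) + f(m₄)] = 0.75·(67.4375) = 50.578125.

50.578125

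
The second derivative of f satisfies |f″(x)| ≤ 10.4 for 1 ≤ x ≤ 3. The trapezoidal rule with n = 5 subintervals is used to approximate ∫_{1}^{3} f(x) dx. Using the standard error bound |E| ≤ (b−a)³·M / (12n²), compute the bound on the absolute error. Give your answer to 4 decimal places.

0.2773

|E| ≤ (2)³·10.4 / (12·5²) = 83.2/300 = 0.2773.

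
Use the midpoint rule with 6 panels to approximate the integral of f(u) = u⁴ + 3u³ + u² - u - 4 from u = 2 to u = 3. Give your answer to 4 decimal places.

h = (3 − 2)/6 = 0.166667.
Midpoints m₁,…,m₆ = 2.083333, 2.25, 2.416667, 2.583333, 2.75, 2.916667.
f(m₁)=44.221692, f(m₂)=58.61328125, f(m₃)=75.874470, f(m₄)=96.347849, f(m₅)=120.39453125, f(m₆)=148.394145.
h·[f(m₁) + f(m₂) + f(m₃) + f(m₄) + f(m₅) + f(m₆)] = 0.166667·(543.845968) = 90.6410.

90.6410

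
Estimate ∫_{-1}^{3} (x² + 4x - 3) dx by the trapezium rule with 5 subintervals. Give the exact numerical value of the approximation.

h = (3 − (-1))/5 = 0.8.
Nodes x₀,…,x₅ = -1, -0.2, 0.6, 1.4, 2.2, 3.
f(x) = x² + 4x - 3: f₀=-6, f₁=-3.76, f₂=-0.24, f₃=4.56, f₄=10.64, f₅=18.
(h/2)·[f₀ + 2f₁ + 2f₂ + 2f₃ + 2f₄ + f₅] = 0.4·(34.4) = 13.76.

13.76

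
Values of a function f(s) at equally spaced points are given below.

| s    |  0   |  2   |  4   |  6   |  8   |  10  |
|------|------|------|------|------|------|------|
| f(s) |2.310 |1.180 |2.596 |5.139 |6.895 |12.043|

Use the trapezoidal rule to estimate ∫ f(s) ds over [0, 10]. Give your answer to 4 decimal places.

45.9730

h = 2, n = 5.
(h/2)·[y₀ + 2y₁ + 2y₂ + 2y₃ + 2y₄ + y₅] = 1·(45.973) = 45.9730.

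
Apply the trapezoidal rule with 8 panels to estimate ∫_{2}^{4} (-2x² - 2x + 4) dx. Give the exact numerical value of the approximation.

h = (4 − 2)/8 = 0.25.
Nodes x₀,…,x₈ = 2, 2.25, 2.5, 2.75, 3, 3.25, 3.5, 3.75, 4.
f(x) = -2x² - 2x + 4: f₀=-8, f₁=-10.625, f₂=-13.5, f₃=-16.625, f₄=-20, f₅=-23.625, f₆=-27.5, f₇=-31.625, f₈=-36.
(h/2)·[f₀ + 2f₁ + 2f₂ + 2f₃ + 2f₄ + 2f₅ + 2f₆ + 2f₇ + f₈] = 0.125·(-331) = -41.375.

-41.375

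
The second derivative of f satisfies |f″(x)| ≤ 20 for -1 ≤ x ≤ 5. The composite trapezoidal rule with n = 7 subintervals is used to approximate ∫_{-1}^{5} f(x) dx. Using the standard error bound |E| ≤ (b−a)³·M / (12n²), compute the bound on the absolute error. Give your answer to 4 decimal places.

7.3469

|E| ≤ (6)³·20 / (12·7²) = 4320/588 = 7.3469.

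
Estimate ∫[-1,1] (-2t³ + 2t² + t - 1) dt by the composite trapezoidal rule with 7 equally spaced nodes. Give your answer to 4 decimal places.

h = (1 − (-1))/6 = 0.333333.
Nodes t₀,…,t₆ = -1, -0.666667, -0.333333, 0, 0.333333, 0.666667, 1.
f(t) = -2t³ + 2t² + t - 1: f₀=2, f₁=-0.185185, f₂=-1.037037, f₃=-1, f₄=-0.518519, f₅=-0.037037, f₆=0.
(h/2)·[f₀ + 2f₁ + 2f₂ + 2f₃ + 2f₄ + 2f₅ + f₆] = 0.166667·(-3.555556) = -0.5926.

-0.5926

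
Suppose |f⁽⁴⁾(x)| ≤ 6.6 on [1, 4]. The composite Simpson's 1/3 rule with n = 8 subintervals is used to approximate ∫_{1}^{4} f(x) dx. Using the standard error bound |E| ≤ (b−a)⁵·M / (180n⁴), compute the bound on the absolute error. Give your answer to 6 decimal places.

0.002175

|E| ≤ (3)⁵·6.6 / (180·8⁴) = 1603.8/737280 = 0.002175.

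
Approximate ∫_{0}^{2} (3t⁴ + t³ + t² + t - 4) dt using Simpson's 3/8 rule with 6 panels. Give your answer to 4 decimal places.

h = (2 − 0)/6 = 0.333333.
Nodes t₀,…,t₆ = 0, 0.333333, 0.666667, 1, 1.333333, 1.666667, 2.
f(t) = 3t⁴ + t³ + t² + t - 4: f₀=-4, f₁=-3.481481, f₂=-2, f₃=2, f₄=10.962963, f₅=28.222222, f₆=58.
(3h/8)·[f₀ + 3f₁ + 3f₂ + 2f₃ + 3f₄ + 3f₅ + f₆] = 0.125·(159.111111) = 19.8889.

19.8889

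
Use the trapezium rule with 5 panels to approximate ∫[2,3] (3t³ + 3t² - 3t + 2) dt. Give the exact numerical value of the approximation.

h = (3 − 2)/5 = 0.2.
Nodes t₀,…,t₅ = 2, 2.2, 2.4, 2.6, 2.8, 3.
f(t) = 3t³ + 3t² - 3t + 2: f₀=32, f₁=41.864, f₂=53.552, f₃=67.208, f₄=82.976, f₅=101.
(h/2)·[f₀ + 2f₁ + 2f₂ + 2f₃ + 2f₄ + f₅] = 0.1·(624.2) = 62.42.

62.42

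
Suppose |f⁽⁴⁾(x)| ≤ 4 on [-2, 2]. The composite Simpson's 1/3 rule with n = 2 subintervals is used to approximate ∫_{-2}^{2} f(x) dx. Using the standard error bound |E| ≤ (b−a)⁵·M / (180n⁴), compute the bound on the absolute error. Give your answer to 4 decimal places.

|E| ≤ (4)⁵·4 / (180·2⁴) = 4096/2880 = 1.4222.

1.4222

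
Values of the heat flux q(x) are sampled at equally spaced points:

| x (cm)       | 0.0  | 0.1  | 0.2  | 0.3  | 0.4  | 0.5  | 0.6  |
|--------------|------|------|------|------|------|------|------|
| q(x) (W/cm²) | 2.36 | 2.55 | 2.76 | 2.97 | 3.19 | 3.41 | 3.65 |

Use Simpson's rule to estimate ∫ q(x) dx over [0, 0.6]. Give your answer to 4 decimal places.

1.7877

h = 0.1, n = 6.
(h/3)·[y₀ + 4y₁ + 2y₂ + 4y₃ + 2y₄ + 4y₅ + y₆] = 0.033333·(53.63) = 1.7877.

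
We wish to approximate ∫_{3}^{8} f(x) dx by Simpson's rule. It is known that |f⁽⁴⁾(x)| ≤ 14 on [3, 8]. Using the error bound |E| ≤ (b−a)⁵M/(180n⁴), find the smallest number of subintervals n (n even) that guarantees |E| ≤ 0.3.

6

Need 43750/(180n⁴) ≤ 0.3.
n⁴ ≥ 43750/(180·0.3) = 810.185 ⇒ n ≥ 5.3351, so the smallest even n is 6. (n must be even for Simpson's rule.)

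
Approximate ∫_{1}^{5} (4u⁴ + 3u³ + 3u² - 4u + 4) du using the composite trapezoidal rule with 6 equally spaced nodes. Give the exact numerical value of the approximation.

3177.59488

h = (5 − 1)/5 = 0.8.
Nodes u₀,…,u₅ = 1, 1.8, 2.6, 3.4, 4.2, 5.
f(u) = 4u⁴ + 3u³ + 3u² - 4u + 4: f₀=10, f₁=66.0064, f₂=249.3984, f₃=677.5264, f₄=1507.0624, f₅=2934.
(h/2)·[f₀ + 2f₁ + 2f₂ + 2f₃ + 2f₄ + f₅] = 0.4·(7943.9872) = 3177.59488.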